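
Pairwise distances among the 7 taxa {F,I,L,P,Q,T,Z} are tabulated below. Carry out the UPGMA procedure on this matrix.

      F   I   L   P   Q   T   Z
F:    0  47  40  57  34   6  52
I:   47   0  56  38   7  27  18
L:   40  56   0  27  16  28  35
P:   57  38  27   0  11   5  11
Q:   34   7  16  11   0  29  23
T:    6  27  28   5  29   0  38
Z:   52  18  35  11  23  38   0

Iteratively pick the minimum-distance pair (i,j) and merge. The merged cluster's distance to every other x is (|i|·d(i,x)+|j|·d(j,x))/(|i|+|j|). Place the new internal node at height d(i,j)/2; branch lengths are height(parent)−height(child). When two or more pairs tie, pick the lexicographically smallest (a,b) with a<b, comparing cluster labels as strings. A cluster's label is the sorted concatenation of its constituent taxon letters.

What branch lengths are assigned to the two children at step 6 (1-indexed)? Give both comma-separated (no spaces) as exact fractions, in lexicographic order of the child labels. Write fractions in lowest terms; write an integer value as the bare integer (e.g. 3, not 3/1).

59/3,52/15

iteration 1: select P,T (d=5); attach at lengths (5/2, 5/2); label the merged cluster PT
  updated: d(F,PT)=63/2, d(I,PT)=65/2, d(L,PT)=55/2, d(PT,Q)=20, d(PT,Z)=49/2
iteration 2: select I,Q (d=7); attach at lengths (7/2, 7/2); label the merged cluster IQ
  updated: d(F,IQ)=81/2, d(IQ,L)=36, d(IQ,PT)=105/4, d(IQ,Z)=41/2
iteration 3: select IQ,Z (d=41/2); attach at lengths (27/4, 41/4); label the merged cluster IQZ
  updated: d(F,IQZ)=133/3, d(IQZ,L)=107/3, d(IQZ,PT)=77/3
iteration 4: select IQZ,PT (d=77/3); attach at lengths (31/12, 31/3); label the merged cluster IPQTZ
  updated: d(F,IPQTZ)=196/5, d(IPQTZ,L)=162/5
iteration 5: select IPQTZ,L (d=162/5); attach at lengths (101/30, 81/5); label the merged cluster ILPQTZ
  updated: d(F,ILPQTZ)=118/3
iteration 6: select F,ILPQTZ (d=118/3); attach at lengths (59/3, 52/15); label the merged cluster FILPQTZ
final tree: (F:59/3,((((I:7/2,Q:7/2):27/4,Z:41/4):31/12,(P:5/2,T:5/2):31/3):101/30,L:81/5):52/15)
total length: 5077/60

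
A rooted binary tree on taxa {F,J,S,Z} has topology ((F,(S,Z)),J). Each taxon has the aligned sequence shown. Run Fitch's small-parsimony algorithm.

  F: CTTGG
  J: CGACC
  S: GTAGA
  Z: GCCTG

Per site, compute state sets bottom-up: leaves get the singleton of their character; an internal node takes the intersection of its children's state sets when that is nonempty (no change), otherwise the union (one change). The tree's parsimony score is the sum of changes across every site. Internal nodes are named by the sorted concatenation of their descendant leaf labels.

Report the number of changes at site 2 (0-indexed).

2

[col 0] SZ: children S:{G}, Z:{G} ∩→ {G}; cost 0
[col 0] FSZ: children F:{C}, SZ:{G} ∪→ {C,G}; cost 1
[col 0] FJSZ: children FSZ:{C,G}, J:{C} ∩→ {C}; cost 0
[col 1] SZ: children S:{T}, Z:{C} ∪→ {C,T}; cost 1
[col 1] FSZ: children F:{T}, SZ:{C,T} ∩→ {T}; cost 0
[col 1] FJSZ: children FSZ:{T}, J:{G} ∪→ {G,T}; cost 1
[col 2] SZ: children S:{A}, Z:{C} ∪→ {A,C}; cost 1
[col 2] FSZ: children F:{T}, SZ:{A,C} ∪→ {A,C,T}; cost 1
[col 2] FJSZ: children FSZ:{A,C,T}, J:{A} ∩→ {A}; cost 0
[col 3] SZ: children S:{G}, Z:{T} ∪→ {G,T}; cost 1
[col 3] FSZ: children F:{G}, SZ:{G,T} ∩→ {G}; cost 0
[col 3] FJSZ: children FSZ:{G}, J:{C} ∪→ {C,G}; cost 1
[col 4] SZ: children S:{A}, Z:{G} ∪→ {A,G}; cost 1
[col 4] FSZ: children F:{G}, SZ:{A,G} ∩→ {G}; cost 0
[col 4] FJSZ: children FSZ:{G}, J:{C} ∪→ {C,G}; cost 1
per-site changes: [1, 2, 2, 2, 2]; total = 9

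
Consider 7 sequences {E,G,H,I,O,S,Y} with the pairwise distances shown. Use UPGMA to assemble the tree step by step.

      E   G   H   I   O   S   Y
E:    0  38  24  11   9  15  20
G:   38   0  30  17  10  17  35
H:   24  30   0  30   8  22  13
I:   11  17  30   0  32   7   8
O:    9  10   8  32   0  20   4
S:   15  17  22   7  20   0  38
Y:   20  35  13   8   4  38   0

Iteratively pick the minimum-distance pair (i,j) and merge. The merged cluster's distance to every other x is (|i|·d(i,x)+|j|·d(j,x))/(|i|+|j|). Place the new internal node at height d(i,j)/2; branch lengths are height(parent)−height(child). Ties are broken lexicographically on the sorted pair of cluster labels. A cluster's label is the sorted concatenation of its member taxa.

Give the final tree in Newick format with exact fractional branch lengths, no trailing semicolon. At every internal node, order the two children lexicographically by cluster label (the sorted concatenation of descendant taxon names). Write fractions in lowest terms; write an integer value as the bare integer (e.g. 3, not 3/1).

(((E:13/2,(I:7/2,S:7/2):3):43/9,(H:21/4,(O:2,Y:2):13/4):217/36):35/36,G:49/4)

iteration 1: select O,Y (d=4); attach at lengths (2, 2); label the merged cluster OY
  updated: d(E,OY)=29/2, d(G,OY)=45/2, d(H,OY)=21/2, d(I,OY)=20, d(OY,S)=29
iteration 2: select I,S (d=7); attach at lengths (7/2, 7/2); label the merged cluster IS
  updated: d(E,IS)=13, d(G,IS)=17, d(H,IS)=26, d(IS,OY)=49/2
iteration 3: select H,OY (d=21/2); attach at lengths (21/4, 13/4); label the merged cluster HOY
  updated: d(E,HOY)=53/3, d(G,HOY)=25, d(HOY,IS)=25
iteration 4: select E,IS (d=13); attach at lengths (13/2, 3); label the merged cluster EIS
  updated: d(EIS,G)=24, d(EIS,HOY)=203/9
iteration 5: select EIS,HOY (d=203/9); attach at lengths (43/9, 217/36); label the merged cluster EHIOSY
  updated: d(EHIOSY,G)=49/2
iteration 6: select EHIOSY,G (d=49/2); attach at lengths (35/36, 49/4); label the merged cluster EGHIOSY
final tree: (((E:13/2,(I:7/2,S:7/2):3):43/9,(H:21/4,(O:2,Y:2):13/4):217/36):35/36,G:49/4)
total length: 1909/36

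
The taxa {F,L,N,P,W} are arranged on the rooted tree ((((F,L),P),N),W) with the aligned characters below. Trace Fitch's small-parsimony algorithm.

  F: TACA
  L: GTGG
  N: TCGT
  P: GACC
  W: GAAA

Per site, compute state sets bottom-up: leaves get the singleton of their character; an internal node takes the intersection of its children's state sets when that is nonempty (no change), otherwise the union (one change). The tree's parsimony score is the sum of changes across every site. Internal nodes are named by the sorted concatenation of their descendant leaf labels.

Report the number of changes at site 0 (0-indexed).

[col 0] FL: children F:{T}, L:{G} ∪→ {G,T}; cost 1
[col 0] FLP: children FL:{G,T}, P:{G} ∩→ {G}; cost 0
[col 0] FLNP: children FLP:{G}, N:{T} ∪→ {G,T}; cost 1
[col 0] FLNPW: children FLNP:{G,T}, W:{G} ∩→ {G}; cost 0
[col 1] FL: children F:{A}, L:{T} ∪→ {A,T}; cost 1
[col 1] FLP: children FL:{A,T}, P:{A} ∩→ {A}; cost 0
[col 1] FLNP: children FLP:{A}, N:{C} ∪→ {A,C}; cost 1
[col 1] FLNPW: children FLNP:{A,C}, W:{A} ∩→ {A}; cost 0
[col 2] FL: children F:{C}, L:{G} ∪→ {C,G}; cost 1
[col 2] FLP: children FL:{C,G}, P:{C} ∩→ {C}; cost 0
[col 2] FLNP: children FLP:{C}, N:{G} ∪→ {C,G}; cost 1
[col 2] FLNPW: children FLNP:{C,G}, W:{A} ∪→ {A,C,G}; cost 1
[col 3] FL: children F:{A}, L:{G} ∪→ {A,G}; cost 1
[col 3] FLP: children FL:{A,G}, P:{C} ∪→ {A,C,G}; cost 1
[col 3] FLNP: children FLP:{A,C,G}, N:{T} ∪→ {A,C,G,T}; cost 1
[col 3] FLNPW: children FLNP:{A,C,G,T}, W:{A} ∩→ {A}; cost 0
per-site changes: [2, 2, 3, 3]; total = 10

2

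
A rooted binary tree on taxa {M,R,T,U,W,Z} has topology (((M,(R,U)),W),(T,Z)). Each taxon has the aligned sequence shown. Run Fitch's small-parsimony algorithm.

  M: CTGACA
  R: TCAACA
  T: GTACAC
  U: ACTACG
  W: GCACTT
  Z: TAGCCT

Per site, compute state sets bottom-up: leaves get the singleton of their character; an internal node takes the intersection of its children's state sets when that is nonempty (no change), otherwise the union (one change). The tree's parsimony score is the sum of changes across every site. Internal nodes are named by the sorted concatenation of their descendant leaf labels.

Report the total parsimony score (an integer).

16

RU@0: {T} ∪ {A} = {A,T} (union, +1)
MRU@0: {C} ∪ {A,T} = {A,C,T} (union, +1)
MRUW@0: {A,C,T} ∪ {G} = {A,C,G,T} (union, +1)
TZ@0: {G} ∪ {T} = {G,T} (union, +1)
MRTUWZ@0: {A,C,G,T} ∩ {G,T} = {G,T} (intersection, +0)
RU@1: {C} ∩ {C} = {C} (intersection, +0)
MRU@1: {T} ∪ {C} = {C,T} (union, +1)
MRUW@1: {C,T} ∩ {C} = {C} (intersection, +0)
TZ@1: {T} ∪ {A} = {A,T} (union, +1)
MRTUWZ@1: {C} ∪ {A,T} = {A,C,T} (union, +1)
RU@2: {A} ∪ {T} = {A,T} (union, +1)
MRU@2: {G} ∪ {A,T} = {A,G,T} (union, +1)
MRUW@2: {A,G,T} ∩ {A} = {A} (intersection, +0)
TZ@2: {A} ∪ {G} = {A,G} (union, +1)
MRTUWZ@2: {A} ∩ {A,G} = {A} (intersection, +0)
RU@3: {A} ∩ {A} = {A} (intersection, +0)
MRU@3: {A} ∩ {A} = {A} (intersection, +0)
MRUW@3: {A} ∪ {C} = {A,C} (union, +1)
TZ@3: {C} ∩ {C} = {C} (intersection, +0)
MRTUWZ@3: {A,C} ∩ {C} = {C} (intersection, +0)
RU@4: {C} ∩ {C} = {C} (intersection, +0)
MRU@4: {C} ∩ {C} = {C} (intersection, +0)
MRUW@4: {C} ∪ {T} = {C,T} (union, +1)
TZ@4: {A} ∪ {C} = {A,C} (union, +1)
MRTUWZ@4: {C,T} ∩ {A,C} = {C} (intersection, +0)
RU@5: {A} ∪ {G} = {A,G} (union, +1)
MRU@5: {A} ∩ {A,G} = {A} (intersection, +0)
MRUW@5: {A} ∪ {T} = {A,T} (union, +1)
TZ@5: {C} ∪ {T} = {C,T} (union, +1)
MRTUWZ@5: {A,T} ∩ {C,T} = {T} (intersection, +0)
per-site changes: [4, 3, 3, 1, 2, 3]; total = 16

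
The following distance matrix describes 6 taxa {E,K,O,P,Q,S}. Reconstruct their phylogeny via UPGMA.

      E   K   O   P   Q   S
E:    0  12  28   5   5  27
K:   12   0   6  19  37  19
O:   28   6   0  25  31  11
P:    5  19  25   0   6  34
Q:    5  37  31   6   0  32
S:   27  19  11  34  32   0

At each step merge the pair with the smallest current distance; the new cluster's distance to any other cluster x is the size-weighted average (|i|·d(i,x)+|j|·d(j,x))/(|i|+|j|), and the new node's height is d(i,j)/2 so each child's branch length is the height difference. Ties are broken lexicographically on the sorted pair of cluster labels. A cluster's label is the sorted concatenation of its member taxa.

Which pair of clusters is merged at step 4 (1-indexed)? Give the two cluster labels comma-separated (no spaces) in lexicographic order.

step 1: merge (E,P) at d=5; branch lengths E→5/2, P→5/2; new cluster EP
  updated: d(EP,K)=31/2, d(EP,O)=53/2, d(EP,Q)=11/2, d(EP,S)=61/2
step 2: merge (EP,Q) at d=11/2; branch lengths EP→1/4, Q→11/4; new cluster EPQ
  updated: d(EPQ,K)=68/3, d(EPQ,O)=28, d(EPQ,S)=31
step 3: merge (K,O) at d=6; branch lengths K→3, O→3; new cluster KO
  updated: d(EPQ,KO)=76/3, d(KO,S)=15
step 4: merge (KO,S) at d=15; branch lengths KO→9/2, S→15/2; new cluster KOS
  updated: d(EPQ,KOS)=245/9
step 5: merge (EPQ,KOS) at d=245/9; branch lengths EPQ→391/36, KOS→55/9; new cluster EKOPQS
final tree: (((E:5/2,P:5/2):1/4,Q:11/4):391/36,((K:3,O:3):9/2,S:15/2):55/9)
total length: 1547/36

KO,S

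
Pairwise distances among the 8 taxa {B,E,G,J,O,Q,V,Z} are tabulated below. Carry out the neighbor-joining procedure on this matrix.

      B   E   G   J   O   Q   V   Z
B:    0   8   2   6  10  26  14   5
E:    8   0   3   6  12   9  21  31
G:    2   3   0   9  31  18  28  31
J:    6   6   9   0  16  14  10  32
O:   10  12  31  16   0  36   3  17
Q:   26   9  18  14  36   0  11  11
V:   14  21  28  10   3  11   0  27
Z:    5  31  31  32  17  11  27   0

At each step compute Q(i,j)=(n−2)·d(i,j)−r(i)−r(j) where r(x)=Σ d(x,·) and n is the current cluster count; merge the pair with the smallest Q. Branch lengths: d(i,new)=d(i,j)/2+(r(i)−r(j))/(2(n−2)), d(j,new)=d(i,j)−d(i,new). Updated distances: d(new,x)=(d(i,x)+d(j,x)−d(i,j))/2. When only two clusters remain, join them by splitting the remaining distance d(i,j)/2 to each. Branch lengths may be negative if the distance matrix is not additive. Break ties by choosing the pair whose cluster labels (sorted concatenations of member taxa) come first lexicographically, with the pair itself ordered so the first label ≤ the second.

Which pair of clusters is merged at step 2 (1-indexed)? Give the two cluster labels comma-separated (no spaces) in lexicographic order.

step 1: merge (O,V) at d=3, Q=-221; branch lengths O→29/12, V→7/12; new cluster OV
  updated: d(B,OV)=21/2, d(E,OV)=15, d(G,OV)=28, d(J,OV)=23/2, d(OV,Q)=22, d(OV,Z)=41/2
step 2: merge (Q,Z) at d=11, Q=-351/2; branch lengths Q→49/20, Z→171/20; new cluster QZ
  updated: d(B,QZ)=10, d(E,QZ)=29/2, d(G,QZ)=19, d(J,QZ)=35/2, d(OV,QZ)=63/4
step 3: merge (E,G) at d=3, Q=-191/2; branch lengths E→-5/16, G→53/16; new cluster EG
  updated: d(B,EG)=7/2, d(EG,J)=6, d(EG,OV)=20, d(EG,QZ)=61/4
step 4: merge (OV,QZ) at d=63/4, Q=-69; branch lengths OV→31/4, QZ→8; new cluster OQVZ
  updated: d(B,OQVZ)=19/8, d(EG,OQVZ)=39/4, d(J,OQVZ)=53/8
step 5: merge (B,OQVZ) at d=19/8, Q=-207/8; branch lengths B→-17/32, OQVZ→93/32; new cluster BOQVZ
  updated: d(BOQVZ,EG)=87/16, d(BOQVZ,J)=41/8
step 6: merge (BOQVZ,EG) at d=87/16, Q=-265/16; branch lengths BOQVZ→73/32, EG→101/32; new cluster BEGOQVZ
  updated: d(BEGOQVZ,J)=91/32
step 7: merge (BEGOQVZ,J) at d=91/32; branch lengths BEGOQVZ→91/64, J→91/64; new cluster BEGJOQVZ
final tree: (((B:-17/32,((O:29/12,V:7/12):31/4,(Q:49/20,Z:171/20):8):93/32):73/32,(E:-5/16,G:53/16):101/32):91/64,J:91/64)
total length: 1389/32

Q,Z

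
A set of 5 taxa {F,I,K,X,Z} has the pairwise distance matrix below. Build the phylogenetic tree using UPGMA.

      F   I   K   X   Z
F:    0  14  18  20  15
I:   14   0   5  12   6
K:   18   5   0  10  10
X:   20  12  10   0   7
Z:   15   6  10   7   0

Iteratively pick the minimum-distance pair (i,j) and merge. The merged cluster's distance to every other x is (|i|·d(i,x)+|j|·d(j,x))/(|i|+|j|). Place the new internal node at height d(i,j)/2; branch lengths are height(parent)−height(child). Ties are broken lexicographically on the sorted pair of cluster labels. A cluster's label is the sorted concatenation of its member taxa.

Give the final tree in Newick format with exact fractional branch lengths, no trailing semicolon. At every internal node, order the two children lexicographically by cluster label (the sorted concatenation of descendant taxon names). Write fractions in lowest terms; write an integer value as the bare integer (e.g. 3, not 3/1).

(F:67/8,((I:5/2,K:5/2):9/4,(X:7/2,Z:7/2):5/4):29/8)

step 1: merge (I,K) at d=5; branch lengths I→5/2, K→5/2; new cluster IK
  updated: d(F,IK)=16, d(IK,X)=11, d(IK,Z)=8
step 2: merge (X,Z) at d=7; branch lengths X→7/2, Z→7/2; new cluster XZ
  updated: d(F,XZ)=35/2, d(IK,XZ)=19/2
step 3: merge (IK,XZ) at d=19/2; branch lengths IK→9/4, XZ→5/4; new cluster IKXZ
  updated: d(F,IKXZ)=67/4
step 4: merge (F,IKXZ) at d=67/4; branch lengths F→67/8, IKXZ→29/8; new cluster FIKXZ
final tree: (F:67/8,((I:5/2,K:5/2):9/4,(X:7/2,Z:7/2):5/4):29/8)
total length: 55/2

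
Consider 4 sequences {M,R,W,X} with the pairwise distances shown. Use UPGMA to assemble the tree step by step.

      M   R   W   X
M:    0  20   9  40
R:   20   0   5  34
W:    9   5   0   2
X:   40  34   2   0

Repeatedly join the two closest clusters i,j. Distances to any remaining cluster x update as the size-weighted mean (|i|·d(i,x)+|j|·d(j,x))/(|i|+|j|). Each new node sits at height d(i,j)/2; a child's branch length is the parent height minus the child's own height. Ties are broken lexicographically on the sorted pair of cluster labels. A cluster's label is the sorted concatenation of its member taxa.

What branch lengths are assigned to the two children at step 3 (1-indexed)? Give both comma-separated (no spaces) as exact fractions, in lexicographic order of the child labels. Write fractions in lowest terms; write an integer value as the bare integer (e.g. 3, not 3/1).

iteration 1: select W,X (d=2); attach at lengths (1, 1); label the merged cluster WX
  updated: d(M,WX)=49/2, d(R,WX)=39/2
iteration 2: select R,WX (d=39/2); attach at lengths (39/4, 35/4); label the merged cluster RWX
  updated: d(M,RWX)=23
iteration 3: select M,RWX (d=23); attach at lengths (23/2, 7/4); label the merged cluster MRWX
final tree: (M:23/2,(R:39/4,(W:1,X:1):35/4):7/4)
total length: 135/4

23/2,7/4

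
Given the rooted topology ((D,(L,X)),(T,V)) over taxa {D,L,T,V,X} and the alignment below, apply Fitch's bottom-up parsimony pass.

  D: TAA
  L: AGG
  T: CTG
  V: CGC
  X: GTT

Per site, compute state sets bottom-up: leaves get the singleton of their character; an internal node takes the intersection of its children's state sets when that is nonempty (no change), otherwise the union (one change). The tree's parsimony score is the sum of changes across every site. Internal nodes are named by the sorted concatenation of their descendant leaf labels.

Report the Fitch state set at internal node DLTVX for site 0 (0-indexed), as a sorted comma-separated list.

[col 0] LX: children L:{A}, X:{G} ∪→ {A,G}; cost 1
[col 0] DLX: children D:{T}, LX:{A,G} ∪→ {A,G,T}; cost 1
[col 0] TV: children T:{C}, V:{C} ∩→ {C}; cost 0
[col 0] DLTVX: children DLX:{A,G,T}, TV:{C} ∪→ {A,C,G,T}; cost 1
[col 1] LX: children L:{G}, X:{T} ∪→ {G,T}; cost 1
[col 1] DLX: children D:{A}, LX:{G,T} ∪→ {A,G,T}; cost 1
[col 1] TV: children T:{T}, V:{G} ∪→ {G,T}; cost 1
[col 1] DLTVX: children DLX:{A,G,T}, TV:{G,T} ∩→ {G,T}; cost 0
[col 2] LX: children L:{G}, X:{T} ∪→ {G,T}; cost 1
[col 2] DLX: children D:{A}, LX:{G,T} ∪→ {A,G,T}; cost 1
[col 2] TV: children T:{G}, V:{C} ∪→ {C,G}; cost 1
[col 2] DLTVX: children DLX:{A,G,T}, TV:{C,G} ∩→ {G}; cost 0
per-site changes: [3, 3, 3]; total = 9

A,C,G,T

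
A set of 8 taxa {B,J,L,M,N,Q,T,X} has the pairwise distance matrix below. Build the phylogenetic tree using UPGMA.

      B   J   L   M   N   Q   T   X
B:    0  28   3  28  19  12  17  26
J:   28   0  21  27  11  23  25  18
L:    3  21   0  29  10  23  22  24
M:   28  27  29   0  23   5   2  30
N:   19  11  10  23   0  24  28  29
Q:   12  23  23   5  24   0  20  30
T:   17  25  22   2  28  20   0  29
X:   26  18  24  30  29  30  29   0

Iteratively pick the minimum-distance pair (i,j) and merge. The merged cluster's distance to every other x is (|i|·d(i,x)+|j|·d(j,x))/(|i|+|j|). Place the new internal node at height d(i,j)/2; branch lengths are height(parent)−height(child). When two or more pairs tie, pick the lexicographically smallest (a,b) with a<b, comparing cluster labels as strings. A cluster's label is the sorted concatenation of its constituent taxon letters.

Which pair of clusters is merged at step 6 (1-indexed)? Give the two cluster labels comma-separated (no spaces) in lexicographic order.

iteration 1: select M,T (d=2); attach at lengths (1, 1); label the merged cluster MT
  updated: d(B,MT)=45/2, d(J,MT)=26, d(L,MT)=51/2, d(MT,N)=51/2, d(MT,Q)=25/2, d(MT,X)=59/2
iteration 2: select B,L (d=3); attach at lengths (3/2, 3/2); label the merged cluster BL
  updated: d(BL,J)=49/2, d(BL,MT)=24, d(BL,N)=29/2, d(BL,Q)=35/2, d(BL,X)=25
iteration 3: select J,N (d=11); attach at lengths (11/2, 11/2); label the merged cluster JN
  updated: d(BL,JN)=39/2, d(JN,MT)=103/4, d(JN,Q)=47/2, d(JN,X)=47/2
iteration 4: select MT,Q (d=25/2); attach at lengths (21/4, 25/4); label the merged cluster MQT
  updated: d(BL,MQT)=131/6, d(JN,MQT)=25, d(MQT,X)=89/3
iteration 5: select BL,JN (d=39/2); attach at lengths (33/4, 17/4); label the merged cluster BJLN
  updated: d(BJLN,MQT)=281/12, d(BJLN,X)=97/4
iteration 6: select BJLN,MQT (d=281/12); attach at lengths (47/24, 131/24); label the merged cluster BJLMNQT
  updated: d(BJLMNQT,X)=186/7
iteration 7: select BJLMNQT,X (d=186/7); attach at lengths (265/168, 93/7); label the merged cluster BJLMNQTX
final tree: ((((B:3/2,L:3/2):33/4,(J:11/2,N:11/2):17/4):47/24,((M:1,T:1):21/4,Q:25/4):131/24):265/168,X:93/7)
total length: 10463/168

BJLN,MQT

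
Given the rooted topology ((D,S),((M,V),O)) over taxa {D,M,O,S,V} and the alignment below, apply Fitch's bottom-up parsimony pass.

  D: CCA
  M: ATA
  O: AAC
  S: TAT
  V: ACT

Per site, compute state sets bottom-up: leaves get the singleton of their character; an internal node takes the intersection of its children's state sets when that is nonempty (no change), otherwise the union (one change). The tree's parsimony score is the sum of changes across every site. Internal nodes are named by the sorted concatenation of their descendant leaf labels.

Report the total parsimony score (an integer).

DS@0: {C} ∪ {T} = {C,T} (union, +1)
MV@0: {A} ∩ {A} = {A} (intersection, +0)
MOV@0: {A} ∩ {A} = {A} (intersection, +0)
DMOSV@0: {C,T} ∪ {A} = {A,C,T} (union, +1)
DS@1: {C} ∪ {A} = {A,C} (union, +1)
MV@1: {T} ∪ {C} = {C,T} (union, +1)
MOV@1: {C,T} ∪ {A} = {A,C,T} (union, +1)
DMOSV@1: {A,C} ∩ {A,C,T} = {A,C} (intersection, +0)
DS@2: {A} ∪ {T} = {A,T} (union, +1)
MV@2: {A} ∪ {T} = {A,T} (union, +1)
MOV@2: {A,T} ∪ {C} = {A,C,T} (union, +1)
DMOSV@2: {A,T} ∩ {A,C,T} = {A,T} (intersection, +0)
per-site changes: [2, 3, 3]; total = 8

8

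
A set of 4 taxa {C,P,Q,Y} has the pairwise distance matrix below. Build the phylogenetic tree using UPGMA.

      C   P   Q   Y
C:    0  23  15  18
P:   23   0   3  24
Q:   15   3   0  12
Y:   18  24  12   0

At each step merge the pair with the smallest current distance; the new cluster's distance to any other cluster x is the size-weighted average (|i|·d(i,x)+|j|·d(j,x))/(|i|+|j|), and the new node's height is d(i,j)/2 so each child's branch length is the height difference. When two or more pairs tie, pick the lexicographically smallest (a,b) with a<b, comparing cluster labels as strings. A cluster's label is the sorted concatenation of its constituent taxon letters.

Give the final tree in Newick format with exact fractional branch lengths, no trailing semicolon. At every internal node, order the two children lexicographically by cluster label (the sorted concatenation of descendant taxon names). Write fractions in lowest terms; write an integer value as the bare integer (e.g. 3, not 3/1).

step 1: merge (P,Q) at d=3; branch lengths P→3/2, Q→3/2; new cluster PQ
  updated: d(C,PQ)=19, d(PQ,Y)=18
step 2: merge (C,Y) at d=18; branch lengths C→9, Y→9; new cluster CY
  updated: d(CY,PQ)=37/2
step 3: merge (CY,PQ) at d=37/2; branch lengths CY→1/4, PQ→31/4; new cluster CPQY
final tree: ((C:9,Y:9):1/4,(P:3/2,Q:3/2):31/4)
total length: 29

((C:9,Y:9):1/4,(P:3/2,Q:3/2):31/4)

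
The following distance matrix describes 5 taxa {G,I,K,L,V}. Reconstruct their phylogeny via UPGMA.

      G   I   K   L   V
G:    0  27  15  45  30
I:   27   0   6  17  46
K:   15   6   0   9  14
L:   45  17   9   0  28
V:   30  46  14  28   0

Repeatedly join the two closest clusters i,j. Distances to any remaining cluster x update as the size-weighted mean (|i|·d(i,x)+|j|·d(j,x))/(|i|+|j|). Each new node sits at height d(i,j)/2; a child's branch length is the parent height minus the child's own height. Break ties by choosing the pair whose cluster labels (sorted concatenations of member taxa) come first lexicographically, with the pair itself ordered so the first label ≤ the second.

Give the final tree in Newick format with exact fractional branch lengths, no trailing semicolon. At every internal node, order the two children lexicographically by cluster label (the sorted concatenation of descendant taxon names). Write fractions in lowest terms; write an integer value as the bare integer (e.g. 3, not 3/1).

((G:29/2,((I:3,K:3):7/2,L:13/2):8):1/4,V:59/4)

1. join I+K (d=6) ⇒ IK; edges |I|=3, |K|=3
  updated: d(G,IK)=21, d(IK,L)=13, d(IK,V)=30
2. join IK+L (d=13) ⇒ IKL; edges |IK|=7/2, |L|=13/2
  updated: d(G,IKL)=29, d(IKL,V)=88/3
3. join G+IKL (d=29) ⇒ GIKL; edges |G|=29/2, |IKL|=8
  updated: d(GIKL,V)=59/2
4. join GIKL+V (d=59/2) ⇒ GIKLV; edges |GIKL|=1/4, |V|=59/4
final tree: ((G:29/2,((I:3,K:3):7/2,L:13/2):8):1/4,V:59/4)
total length: 107/2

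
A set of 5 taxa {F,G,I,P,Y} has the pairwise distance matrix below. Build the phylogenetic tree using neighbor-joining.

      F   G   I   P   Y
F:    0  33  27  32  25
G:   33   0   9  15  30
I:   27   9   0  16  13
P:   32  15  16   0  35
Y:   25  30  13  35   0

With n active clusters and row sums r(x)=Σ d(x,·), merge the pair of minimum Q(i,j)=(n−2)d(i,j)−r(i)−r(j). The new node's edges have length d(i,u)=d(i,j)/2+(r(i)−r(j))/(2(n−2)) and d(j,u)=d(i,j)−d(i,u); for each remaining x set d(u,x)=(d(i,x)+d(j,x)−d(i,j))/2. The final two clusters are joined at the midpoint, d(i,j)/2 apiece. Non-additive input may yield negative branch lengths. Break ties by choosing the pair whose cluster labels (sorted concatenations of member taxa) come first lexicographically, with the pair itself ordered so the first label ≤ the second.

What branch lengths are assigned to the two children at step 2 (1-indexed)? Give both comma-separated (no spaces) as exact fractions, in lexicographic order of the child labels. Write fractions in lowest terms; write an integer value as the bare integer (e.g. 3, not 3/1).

1. join F+Y (d=25, Q=-145) ⇒ FY; edges |F|=89/6, |Y|=61/6
  updated: d(FY,G)=19, d(FY,I)=15/2, d(FY,P)=21
2. join FY+I (d=15/2, Q=-65) ⇒ FIY; edges |FY|=15/2, |I|=0
  updated: d(FIY,G)=41/4, d(FIY,P)=59/4
3. join FIY+G (d=41/4, Q=-40) ⇒ FGIY; edges |FIY|=5, |G|=21/4
  updated: d(FGIY,P)=39/4
4. join FGIY+P (d=39/4) ⇒ FGIPY; edges |FGIY|=39/8, |P|=39/8
final tree: ((((F:89/6,Y:61/6):15/2,I:0):5,G:21/4):39/8,P:39/8)
total length: 105/2

15/2,0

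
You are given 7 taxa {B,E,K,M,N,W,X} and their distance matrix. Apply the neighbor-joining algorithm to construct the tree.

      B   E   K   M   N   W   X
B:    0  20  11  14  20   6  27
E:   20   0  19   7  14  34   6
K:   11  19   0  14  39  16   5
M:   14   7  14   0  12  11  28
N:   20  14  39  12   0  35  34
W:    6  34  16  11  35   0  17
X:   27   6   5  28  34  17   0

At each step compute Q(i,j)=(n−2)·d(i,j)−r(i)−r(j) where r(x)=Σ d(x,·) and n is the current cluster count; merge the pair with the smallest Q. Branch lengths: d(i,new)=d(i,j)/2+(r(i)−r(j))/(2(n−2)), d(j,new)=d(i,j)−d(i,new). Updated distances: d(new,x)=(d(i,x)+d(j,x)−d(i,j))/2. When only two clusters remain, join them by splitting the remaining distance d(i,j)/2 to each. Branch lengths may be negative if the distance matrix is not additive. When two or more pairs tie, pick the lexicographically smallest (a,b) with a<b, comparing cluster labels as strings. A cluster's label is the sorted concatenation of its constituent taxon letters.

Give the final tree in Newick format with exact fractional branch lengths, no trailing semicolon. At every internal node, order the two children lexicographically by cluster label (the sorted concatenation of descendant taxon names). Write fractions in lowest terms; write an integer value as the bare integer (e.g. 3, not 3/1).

step 1: merge (K,X) at d=5, Q=-196; branch lengths K→6/5, X→19/5; new cluster KX
  updated: d(B,KX)=33/2, d(E,KX)=10, d(KX,M)=37/2, d(KX,N)=34, d(KX,W)=14
step 2: merge (B,W) at d=6, Q=-305/2; branch lengths B→1/16, W→95/16; new cluster BW
  updated: d(BW,E)=24, d(BW,KX)=49/4, d(BW,M)=19/2, d(BW,N)=49/2
step 3: merge (BW,KX) at d=49/4, Q=-433/4; branch lengths BW→43/8, KX→55/8; new cluster BKWX
  updated: d(BKWX,E)=87/8, d(BKWX,M)=63/8, d(BKWX,N)=185/8
step 4: merge (BKWX,M) at d=63/8, Q=-53; branch lengths BKWX→123/16, M→3/16; new cluster BKMWX
  updated: d(BKMWX,E)=5, d(BKMWX,N)=109/8
step 5: merge (BKMWX,E) at d=5, Q=-261/8; branch lengths BKMWX→37/16, E→43/16; new cluster BEKMWX
  updated: d(BEKMWX,N)=181/16
step 6: merge (BEKMWX,N) at d=181/16; branch lengths BEKMWX→181/32, N→181/32; new cluster BEKMNWX
final tree: (((((B:1/16,W:95/16):43/8,(K:6/5,X:19/5):55/8):123/16,M:3/16):37/16,E:43/16):181/32,N:181/32)
total length: 759/16

(((((B:1/16,W:95/16):43/8,(K:6/5,X:19/5):55/8):123/16,M:3/16):37/16,E:43/16):181/32,N:181/32)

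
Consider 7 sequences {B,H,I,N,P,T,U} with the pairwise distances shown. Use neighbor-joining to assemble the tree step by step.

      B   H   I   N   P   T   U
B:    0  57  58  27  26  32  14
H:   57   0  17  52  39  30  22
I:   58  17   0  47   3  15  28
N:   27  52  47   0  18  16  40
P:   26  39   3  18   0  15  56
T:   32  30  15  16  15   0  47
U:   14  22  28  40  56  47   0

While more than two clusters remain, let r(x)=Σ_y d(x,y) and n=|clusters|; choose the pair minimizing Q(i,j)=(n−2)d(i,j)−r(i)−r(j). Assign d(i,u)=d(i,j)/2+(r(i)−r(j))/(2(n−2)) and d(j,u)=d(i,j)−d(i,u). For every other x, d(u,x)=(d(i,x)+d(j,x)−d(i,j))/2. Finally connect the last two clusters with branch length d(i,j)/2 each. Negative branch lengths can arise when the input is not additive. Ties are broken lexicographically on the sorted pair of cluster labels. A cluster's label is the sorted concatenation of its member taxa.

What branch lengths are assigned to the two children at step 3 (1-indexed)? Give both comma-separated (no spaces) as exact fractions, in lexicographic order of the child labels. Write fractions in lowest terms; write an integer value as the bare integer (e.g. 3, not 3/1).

129/8,83/8

iteration 1: select B,U (d=14, Q=-351); attach at lengths (77/10, 63/10); label the merged cluster BU
  updated: d(BU,H)=65/2, d(BU,I)=36, d(BU,N)=53/2, d(BU,P)=34, d(BU,T)=65/2
iteration 2: select H,I (d=17, Q=-441/2); attach at lengths (241/16, 31/16); label the merged cluster HI
  updated: d(BU,HI)=103/4, d(HI,N)=41, d(HI,P)=25/2, d(HI,T)=14
iteration 3: select BU,N (d=53/2, Q=-563/4); attach at lengths (129/8, 83/8); label the merged cluster BNU
  updated: d(BNU,HI)=161/8, d(BNU,P)=51/4, d(BNU,T)=11
iteration 4: select BNU,T (d=11, Q=-495/8); attach at lengths (207/32, 145/32); label the merged cluster BNTU
  updated: d(BNTU,HI)=185/16, d(BNTU,P)=67/8
iteration 5: select BNTU,HI (d=185/16, Q=-519/16); attach at lengths (119/32, 251/32); label the merged cluster BHINTU
  updated: d(BHINTU,P)=149/32
iteration 6: select BHINTU,P (d=149/32); attach at lengths (149/64, 149/64); label the merged cluster BHINPTU
final tree: (((((B:77/10,U:63/10):129/8,N:83/8):207/32,T:145/32):119/32,(H:241/16,I:31/16):251/32):149/64,P:149/64)
total length: 2711/32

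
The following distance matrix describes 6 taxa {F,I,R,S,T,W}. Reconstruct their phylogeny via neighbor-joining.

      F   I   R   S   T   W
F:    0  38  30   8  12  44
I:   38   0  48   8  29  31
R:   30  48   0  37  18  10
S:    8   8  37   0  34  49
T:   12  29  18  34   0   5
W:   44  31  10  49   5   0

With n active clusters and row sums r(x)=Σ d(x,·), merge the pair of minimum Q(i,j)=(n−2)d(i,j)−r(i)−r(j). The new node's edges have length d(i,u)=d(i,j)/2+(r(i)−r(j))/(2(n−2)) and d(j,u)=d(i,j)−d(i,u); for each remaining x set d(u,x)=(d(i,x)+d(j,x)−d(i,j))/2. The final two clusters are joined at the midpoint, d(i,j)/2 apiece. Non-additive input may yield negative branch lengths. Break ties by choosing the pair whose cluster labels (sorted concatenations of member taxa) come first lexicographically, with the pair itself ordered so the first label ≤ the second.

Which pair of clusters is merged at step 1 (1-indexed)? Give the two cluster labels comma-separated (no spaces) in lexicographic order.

I,S

step 1: merge (I,S) at d=8, Q=-258; branch lengths I→25/4, S→7/4; new cluster IS
  updated: d(F,IS)=19, d(IS,R)=77/2, d(IS,T)=55/2, d(IS,W)=36
step 2: merge (F,IS) at d=19, Q=-169; branch lengths F→41/6, IS→73/6; new cluster FIS
  updated: d(FIS,R)=99/4, d(FIS,T)=41/4, d(FIS,W)=61/2
step 3: merge (FIS,T) at d=41/4, Q=-313/4; branch lengths FIS→211/16, T→-47/16; new cluster FIST
  updated: d(FIST,R)=65/4, d(FIST,W)=101/8
step 4: merge (FIST,R) at d=65/4, Q=-311/8; branch lengths FIST→151/16, R→109/16; new cluster FIRST
  updated: d(FIRST,W)=51/16
step 5: merge (FIRST,W) at d=51/16; branch lengths FIRST→51/32, W→51/32; new cluster FIRSTW
final tree: ((((F:41/6,(I:25/4,S:7/4):73/6):211/16,T:-47/16):151/16,R:109/16):51/32,W:51/32)
total length: 907/16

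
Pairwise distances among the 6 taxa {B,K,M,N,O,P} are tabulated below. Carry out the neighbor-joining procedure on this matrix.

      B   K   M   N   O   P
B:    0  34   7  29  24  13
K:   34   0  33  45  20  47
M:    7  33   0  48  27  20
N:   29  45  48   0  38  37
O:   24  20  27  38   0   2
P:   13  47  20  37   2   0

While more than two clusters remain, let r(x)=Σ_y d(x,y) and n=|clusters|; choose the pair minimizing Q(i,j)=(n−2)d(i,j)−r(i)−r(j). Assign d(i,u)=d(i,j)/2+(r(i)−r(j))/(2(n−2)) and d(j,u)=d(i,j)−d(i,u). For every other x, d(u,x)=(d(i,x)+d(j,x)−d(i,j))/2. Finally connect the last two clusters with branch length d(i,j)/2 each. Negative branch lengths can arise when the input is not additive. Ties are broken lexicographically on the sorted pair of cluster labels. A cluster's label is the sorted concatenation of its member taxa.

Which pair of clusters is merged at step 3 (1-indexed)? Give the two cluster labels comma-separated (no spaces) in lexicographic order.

BM,OP

iteration 1: select O,P (d=2, Q=-222); attach at lengths (0, 2); label the merged cluster OP
  updated: d(B,OP)=35/2, d(K,OP)=65/2, d(M,OP)=45/2, d(N,OP)=73/2
iteration 2: select B,M (d=7, Q=-177); attach at lengths (-1/3, 22/3); label the merged cluster BM
  updated: d(BM,K)=30, d(BM,N)=35, d(BM,OP)=33/2
iteration 3: select BM,OP (d=33/2, Q=-134); attach at lengths (29/4, 37/4); label the merged cluster BMOP
  updated: d(BMOP,K)=23, d(BMOP,N)=55/2
iteration 4: select BMOP,K (d=23, Q=-191/2); attach at lengths (11/4, 81/4); label the merged cluster BKMOP
  updated: d(BKMOP,N)=99/4
iteration 5: select BKMOP,N (d=99/4); attach at lengths (99/8, 99/8); label the merged cluster BKMNOP
final tree: ((((B:-1/3,M:22/3):29/4,(O:0,P:2):37/4):11/4,K:81/4):99/8,N:99/8)
total length: 293/4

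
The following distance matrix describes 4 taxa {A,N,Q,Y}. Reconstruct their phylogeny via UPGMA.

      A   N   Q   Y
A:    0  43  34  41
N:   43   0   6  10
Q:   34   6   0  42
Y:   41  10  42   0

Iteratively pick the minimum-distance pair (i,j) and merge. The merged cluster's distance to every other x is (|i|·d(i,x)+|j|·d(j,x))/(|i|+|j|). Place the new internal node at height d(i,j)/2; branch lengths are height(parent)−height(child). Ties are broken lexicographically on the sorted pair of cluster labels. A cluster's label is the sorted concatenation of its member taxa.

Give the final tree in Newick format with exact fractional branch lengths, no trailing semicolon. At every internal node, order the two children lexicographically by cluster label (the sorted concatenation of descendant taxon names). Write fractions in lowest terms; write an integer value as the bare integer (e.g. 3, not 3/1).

(A:59/3,((N:3,Q:3):10,Y:13):20/3)

iteration 1: select N,Q (d=6); attach at lengths (3, 3); label the merged cluster NQ
  updated: d(A,NQ)=77/2, d(NQ,Y)=26
iteration 2: select NQ,Y (d=26); attach at lengths (10, 13); label the merged cluster NQY
  updated: d(A,NQY)=118/3
iteration 3: select A,NQY (d=118/3); attach at lengths (59/3, 20/3); label the merged cluster ANQY
final tree: (A:59/3,((N:3,Q:3):10,Y:13):20/3)
total length: 166/3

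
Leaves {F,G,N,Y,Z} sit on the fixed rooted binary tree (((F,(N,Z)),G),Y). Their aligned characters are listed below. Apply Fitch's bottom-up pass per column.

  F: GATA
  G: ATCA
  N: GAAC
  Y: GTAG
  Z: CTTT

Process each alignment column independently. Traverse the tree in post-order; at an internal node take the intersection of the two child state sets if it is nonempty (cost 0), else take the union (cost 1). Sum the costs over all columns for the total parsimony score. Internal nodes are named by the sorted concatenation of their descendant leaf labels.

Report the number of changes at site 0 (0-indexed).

2

NZ@0: {G} ∪ {C} = {C,G} (union, +1)
FNZ@0: {G} ∩ {C,G} = {G} (intersection, +0)
FGNZ@0: {G} ∪ {A} = {A,G} (union, +1)
FGNYZ@0: {A,G} ∩ {G} = {G} (intersection, +0)
NZ@1: {A} ∪ {T} = {A,T} (union, +1)
FNZ@1: {A} ∩ {A,T} = {A} (intersection, +0)
FGNZ@1: {A} ∪ {T} = {A,T} (union, +1)
FGNYZ@1: {A,T} ∩ {T} = {T} (intersection, +0)
NZ@2: {A} ∪ {T} = {A,T} (union, +1)
FNZ@2: {T} ∩ {A,T} = {T} (intersection, +0)
FGNZ@2: {T} ∪ {C} = {C,T} (union, +1)
FGNYZ@2: {C,T} ∪ {A} = {A,C,T} (union, +1)
NZ@3: {C} ∪ {T} = {C,T} (union, +1)
FNZ@3: {A} ∪ {C,T} = {A,C,T} (union, +1)
FGNZ@3: {A,C,T} ∩ {A} = {A} (intersection, +0)
FGNYZ@3: {A} ∪ {G} = {A,G} (union, +1)
per-site changes: [2, 2, 3, 3]; total = 10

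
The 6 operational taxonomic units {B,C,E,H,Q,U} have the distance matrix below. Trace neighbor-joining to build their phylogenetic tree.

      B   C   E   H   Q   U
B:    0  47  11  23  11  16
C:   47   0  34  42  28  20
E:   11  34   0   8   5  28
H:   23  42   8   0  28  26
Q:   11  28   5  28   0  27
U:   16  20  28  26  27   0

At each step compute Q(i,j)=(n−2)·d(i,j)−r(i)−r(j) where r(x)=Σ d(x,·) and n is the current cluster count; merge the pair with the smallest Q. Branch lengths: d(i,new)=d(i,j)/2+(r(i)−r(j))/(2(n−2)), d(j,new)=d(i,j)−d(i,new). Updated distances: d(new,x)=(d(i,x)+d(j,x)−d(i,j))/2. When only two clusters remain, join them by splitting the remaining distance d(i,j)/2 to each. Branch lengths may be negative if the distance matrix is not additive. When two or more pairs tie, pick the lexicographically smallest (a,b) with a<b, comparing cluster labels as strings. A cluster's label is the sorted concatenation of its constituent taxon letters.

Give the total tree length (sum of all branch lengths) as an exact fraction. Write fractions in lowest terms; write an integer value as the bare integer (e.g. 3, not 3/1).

1. join C+U (d=20, Q=-208) ⇒ CU; edges |C|=67/4, |U|=13/4
  updated: d(B,CU)=43/2, d(CU,E)=21, d(CU,H)=24, d(CU,Q)=35/2
2. join E+H (d=8, Q=-104) ⇒ EH; edges |E|=-7/3, |H|=31/3
  updated: d(B,EH)=13, d(CU,EH)=37/2, d(EH,Q)=25/2
3. join B+Q (d=11, Q=-129/2) ⇒ BQ; edges |B|=53/8, |Q|=35/8
  updated: d(BQ,CU)=14, d(BQ,EH)=29/4
4. join BQ+CU (d=14, Q=-159/4) ⇒ BCQU; edges |BQ|=11/8, |CU|=101/8
  updated: d(BCQU,EH)=47/8
5. join BCQU+EH (d=47/8) ⇒ BCEHQU; edges |BCQU|=47/16, |EH|=47/16
final tree: (((B:53/8,Q:35/8):11/8,(C:67/4,U:13/4):101/8):47/16,(E:-7/3,H:31/3):47/16)
total length: 471/8

471/8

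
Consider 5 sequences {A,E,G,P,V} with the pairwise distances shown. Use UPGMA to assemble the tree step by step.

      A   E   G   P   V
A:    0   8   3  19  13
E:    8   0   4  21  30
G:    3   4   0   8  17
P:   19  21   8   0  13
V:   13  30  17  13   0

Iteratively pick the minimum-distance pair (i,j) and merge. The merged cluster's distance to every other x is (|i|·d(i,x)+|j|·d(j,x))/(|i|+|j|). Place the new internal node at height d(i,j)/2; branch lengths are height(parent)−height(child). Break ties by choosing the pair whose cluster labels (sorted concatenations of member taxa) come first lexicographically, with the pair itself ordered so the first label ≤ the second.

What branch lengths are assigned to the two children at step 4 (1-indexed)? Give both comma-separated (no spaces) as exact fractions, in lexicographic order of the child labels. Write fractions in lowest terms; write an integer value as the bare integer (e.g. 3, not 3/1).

6,5/2

iteration 1: select A,G (d=3); attach at lengths (3/2, 3/2); label the merged cluster AG
  updated: d(AG,E)=6, d(AG,P)=27/2, d(AG,V)=15
iteration 2: select AG,E (d=6); attach at lengths (3/2, 3); label the merged cluster AEG
  updated: d(AEG,P)=16, d(AEG,V)=20
iteration 3: select P,V (d=13); attach at lengths (13/2, 13/2); label the merged cluster PV
  updated: d(AEG,PV)=18
iteration 4: select AEG,PV (d=18); attach at lengths (6, 5/2); label the merged cluster AEGPV
final tree: (((A:3/2,G:3/2):3/2,E:3):6,(P:13/2,V:13/2):5/2)
total length: 29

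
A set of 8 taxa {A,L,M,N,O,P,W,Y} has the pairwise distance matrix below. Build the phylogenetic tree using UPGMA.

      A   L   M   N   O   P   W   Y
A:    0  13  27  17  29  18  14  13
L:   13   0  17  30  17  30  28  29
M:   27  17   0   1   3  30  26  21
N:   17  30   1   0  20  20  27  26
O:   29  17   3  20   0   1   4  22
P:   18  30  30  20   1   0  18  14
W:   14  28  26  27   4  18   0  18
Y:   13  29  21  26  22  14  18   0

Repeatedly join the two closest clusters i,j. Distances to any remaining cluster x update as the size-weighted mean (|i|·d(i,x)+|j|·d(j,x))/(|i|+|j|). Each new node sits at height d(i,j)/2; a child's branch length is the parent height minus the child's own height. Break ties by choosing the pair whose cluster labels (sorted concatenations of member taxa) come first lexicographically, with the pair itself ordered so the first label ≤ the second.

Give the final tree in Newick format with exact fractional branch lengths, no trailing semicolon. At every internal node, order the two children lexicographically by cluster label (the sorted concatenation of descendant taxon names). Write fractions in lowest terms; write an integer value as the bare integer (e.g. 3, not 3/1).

((A:13/2,L:13/2):113/24,((M:1/2,N:1/2):165/16,(((O:1/2,P:1/2):5,W:11/2):7/2,Y:9):29/16):19/48)

iteration 1: select M,N (d=1); attach at lengths (1/2, 1/2); label the merged cluster MN
  updated: d(A,MN)=22, d(L,MN)=47/2, d(MN,O)=23/2, d(MN,P)=25, d(MN,W)=53/2, d(MN,Y)=47/2
iteration 2: select O,P (d=1); attach at lengths (1/2, 1/2); label the merged cluster OP
  updated: d(A,OP)=47/2, d(L,OP)=47/2, d(MN,OP)=73/4, d(OP,W)=11, d(OP,Y)=18
iteration 3: select OP,W (d=11); attach at lengths (5, 11/2); label the merged cluster OPW
  updated: d(A,OPW)=61/3, d(L,OPW)=25, d(MN,OPW)=21, d(OPW,Y)=18
iteration 4: select A,L (d=13); attach at lengths (13/2, 13/2); label the merged cluster AL
  updated: d(AL,MN)=91/4, d(AL,OPW)=68/3, d(AL,Y)=21
iteration 5: select OPW,Y (d=18); attach at lengths (7/2, 9); label the merged cluster OPWY
  updated: d(AL,OPWY)=89/4, d(MN,OPWY)=173/8
iteration 6: select MN,OPWY (d=173/8); attach at lengths (165/16, 29/16); label the merged cluster MNOPWY
  updated: d(AL,MNOPWY)=269/12
iteration 7: select AL,MNOPWY (d=269/12); attach at lengths (113/24, 19/48); label the merged cluster ALMNOPWY
final tree: ((A:13/2,L:13/2):113/24,((M:1/2,N:1/2):165/16,(((O:1/2,P:1/2):5,W:11/2):7/2,Y:9):29/16):19/48)
total length: 2651/48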